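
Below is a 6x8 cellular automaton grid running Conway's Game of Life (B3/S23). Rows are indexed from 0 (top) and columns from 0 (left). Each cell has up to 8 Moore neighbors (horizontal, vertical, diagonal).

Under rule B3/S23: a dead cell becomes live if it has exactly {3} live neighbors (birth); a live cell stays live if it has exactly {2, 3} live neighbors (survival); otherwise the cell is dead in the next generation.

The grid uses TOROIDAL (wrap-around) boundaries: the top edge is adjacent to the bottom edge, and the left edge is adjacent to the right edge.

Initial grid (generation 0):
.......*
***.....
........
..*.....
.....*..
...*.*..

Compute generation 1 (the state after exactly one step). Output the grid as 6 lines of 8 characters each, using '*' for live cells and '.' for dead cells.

Answer: ***.....
**......
..*.....
........
....*...
....*.*.

Derivation:
Simulating step by step:
Generation 0 (given above): 8 live cells
Generation 1: 9 live cells
(generation 1 grid is the final answer)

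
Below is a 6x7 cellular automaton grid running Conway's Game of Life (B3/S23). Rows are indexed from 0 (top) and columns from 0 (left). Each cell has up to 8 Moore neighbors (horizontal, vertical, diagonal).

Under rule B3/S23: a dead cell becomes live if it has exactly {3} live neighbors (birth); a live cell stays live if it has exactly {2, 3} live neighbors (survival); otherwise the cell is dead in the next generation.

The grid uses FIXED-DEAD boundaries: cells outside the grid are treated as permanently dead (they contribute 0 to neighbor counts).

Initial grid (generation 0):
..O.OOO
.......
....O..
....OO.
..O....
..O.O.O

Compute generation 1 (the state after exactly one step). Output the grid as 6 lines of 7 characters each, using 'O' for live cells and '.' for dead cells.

Answer: .....O.
...OO..
....OO.
...OOO.
....O..
...O...

Derivation:
Simulating step by step:
Generation 0 (given above): 11 live cells
Generation 1: 10 live cells
(generation 1 grid is the final answer)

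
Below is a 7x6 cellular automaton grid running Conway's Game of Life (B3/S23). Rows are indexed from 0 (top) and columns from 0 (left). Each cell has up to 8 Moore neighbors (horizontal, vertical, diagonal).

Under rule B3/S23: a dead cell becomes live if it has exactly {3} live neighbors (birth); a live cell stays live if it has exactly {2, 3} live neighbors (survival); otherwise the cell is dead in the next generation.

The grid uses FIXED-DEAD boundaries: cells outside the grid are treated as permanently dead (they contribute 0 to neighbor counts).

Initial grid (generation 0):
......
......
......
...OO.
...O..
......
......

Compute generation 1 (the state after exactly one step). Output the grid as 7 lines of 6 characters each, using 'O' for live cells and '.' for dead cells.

Answer: ......
......
......
...OO.
...OO.
......
......

Derivation:
Simulating step by step:
Generation 0 (given above): 3 live cells
Generation 1: 4 live cells
(generation 1 grid is the final answer)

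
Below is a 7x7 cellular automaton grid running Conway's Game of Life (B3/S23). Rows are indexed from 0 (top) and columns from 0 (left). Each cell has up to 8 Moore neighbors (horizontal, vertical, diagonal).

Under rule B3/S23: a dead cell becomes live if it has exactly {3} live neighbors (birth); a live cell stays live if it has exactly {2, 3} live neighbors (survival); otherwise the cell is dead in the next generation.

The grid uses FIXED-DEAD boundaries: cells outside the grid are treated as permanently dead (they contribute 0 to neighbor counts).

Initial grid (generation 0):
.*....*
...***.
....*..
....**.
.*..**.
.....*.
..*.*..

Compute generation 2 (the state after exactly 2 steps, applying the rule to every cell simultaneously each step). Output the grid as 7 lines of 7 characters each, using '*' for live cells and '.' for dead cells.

Simulating step by step:
Generation 0 (given above): 14 live cells
Generation 1: 9 live cells
....**.
...***.
.......
...*...
......*
...*.*.
.......
Generation 2: 6 live cells
(generation 2 grid is the final answer)

Answer: ...*.*.
...*.*.
...*...
.......
....*..
.......
.......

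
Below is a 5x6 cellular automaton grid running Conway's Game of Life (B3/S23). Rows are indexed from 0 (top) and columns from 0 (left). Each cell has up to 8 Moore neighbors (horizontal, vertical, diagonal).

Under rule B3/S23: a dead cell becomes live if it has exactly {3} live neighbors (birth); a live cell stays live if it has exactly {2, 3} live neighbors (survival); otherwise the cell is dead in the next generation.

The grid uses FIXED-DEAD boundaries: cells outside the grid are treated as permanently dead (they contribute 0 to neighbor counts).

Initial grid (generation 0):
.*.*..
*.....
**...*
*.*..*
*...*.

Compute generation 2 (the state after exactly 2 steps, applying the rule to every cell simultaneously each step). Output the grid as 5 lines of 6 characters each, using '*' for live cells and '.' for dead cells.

Answer: ......
.*....
*.....
**....
......

Derivation:
Simulating step by step:
Generation 0 (given above): 11 live cells
Generation 1: 7 live cells
......
*.*...
*.....
*...**
.*....
Generation 2: 4 live cells
(generation 2 grid is the final answer)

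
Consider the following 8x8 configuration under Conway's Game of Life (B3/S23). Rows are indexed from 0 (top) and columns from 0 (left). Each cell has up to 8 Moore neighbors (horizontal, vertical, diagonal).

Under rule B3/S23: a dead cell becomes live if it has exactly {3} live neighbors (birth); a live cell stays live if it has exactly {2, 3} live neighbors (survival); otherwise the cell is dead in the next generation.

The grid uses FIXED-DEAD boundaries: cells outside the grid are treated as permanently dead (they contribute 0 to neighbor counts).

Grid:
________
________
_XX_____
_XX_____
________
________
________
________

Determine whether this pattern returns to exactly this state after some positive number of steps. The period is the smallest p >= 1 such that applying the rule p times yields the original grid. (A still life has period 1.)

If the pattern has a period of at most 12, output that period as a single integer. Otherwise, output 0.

Simulating and comparing each generation to the original:
Gen 0 (original, given above): 4 live cells
Gen 1: 4 live cells, MATCHES original -> period = 1

Answer: 1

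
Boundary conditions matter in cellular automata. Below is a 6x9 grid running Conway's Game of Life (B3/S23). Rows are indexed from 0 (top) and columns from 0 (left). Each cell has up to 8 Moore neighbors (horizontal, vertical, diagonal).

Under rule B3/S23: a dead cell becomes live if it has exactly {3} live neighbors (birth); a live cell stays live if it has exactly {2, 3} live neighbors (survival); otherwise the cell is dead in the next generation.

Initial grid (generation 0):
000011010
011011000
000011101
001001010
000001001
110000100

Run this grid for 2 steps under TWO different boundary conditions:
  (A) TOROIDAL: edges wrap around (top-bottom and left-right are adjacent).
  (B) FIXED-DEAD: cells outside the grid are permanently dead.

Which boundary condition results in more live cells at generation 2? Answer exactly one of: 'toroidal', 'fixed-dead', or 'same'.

Under TOROIDAL boundary, generation 2:
110111100
000000001
000000110
001000000
010001000
001010100
Population = 15

Under FIXED-DEAD boundary, generation 2:
000011100
001111010
000000110
011000011
000000111
000000000
Population = 17

Comparison: toroidal=15, fixed-dead=17 -> fixed-dead

Answer: fixed-dead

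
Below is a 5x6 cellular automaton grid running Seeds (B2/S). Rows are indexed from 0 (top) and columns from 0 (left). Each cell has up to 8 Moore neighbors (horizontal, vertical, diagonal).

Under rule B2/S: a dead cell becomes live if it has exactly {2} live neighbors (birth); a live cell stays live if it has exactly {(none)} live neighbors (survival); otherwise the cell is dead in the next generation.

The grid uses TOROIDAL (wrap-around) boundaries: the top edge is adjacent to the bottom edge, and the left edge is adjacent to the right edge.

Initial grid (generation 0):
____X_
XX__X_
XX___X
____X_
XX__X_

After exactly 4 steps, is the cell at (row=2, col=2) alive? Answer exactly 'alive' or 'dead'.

Answer: alive

Derivation:
Simulating step by step:
Generation 0 (given above): 11 live cells
Generation 1: 7 live cells
__X___
__XX__
__XX__
__XX__
______
Generation 2: 5 live cells
_X____
____X_
______
_X__X_
_X____
Generation 3: 7 live cells
X_X___
______
___XXX
X_X___
______
Generation 4: 12 live cells
_X____
XXX___
XXX___
_X____
X_XX_X

Cell (2,2) at generation 4: 1 -> alive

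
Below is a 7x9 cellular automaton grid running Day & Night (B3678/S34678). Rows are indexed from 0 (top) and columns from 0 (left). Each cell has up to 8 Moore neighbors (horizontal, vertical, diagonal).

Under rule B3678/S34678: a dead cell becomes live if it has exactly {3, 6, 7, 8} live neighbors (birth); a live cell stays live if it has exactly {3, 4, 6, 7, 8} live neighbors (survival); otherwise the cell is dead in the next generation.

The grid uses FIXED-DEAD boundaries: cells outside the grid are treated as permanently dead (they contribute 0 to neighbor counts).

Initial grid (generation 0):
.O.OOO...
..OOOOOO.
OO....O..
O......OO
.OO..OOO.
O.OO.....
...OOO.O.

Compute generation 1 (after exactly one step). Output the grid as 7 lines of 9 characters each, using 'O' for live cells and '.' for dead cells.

Answer: ...O.O...
O.OO..O..
.OOOO.O.O
O.O..O.O.
OOOO..OOO
..OO...O.
..OOO....

Derivation:
Simulating step by step:
Generation 0 (given above): 28 live cells
Generation 1: 29 live cells
(generation 1 grid is the final answer)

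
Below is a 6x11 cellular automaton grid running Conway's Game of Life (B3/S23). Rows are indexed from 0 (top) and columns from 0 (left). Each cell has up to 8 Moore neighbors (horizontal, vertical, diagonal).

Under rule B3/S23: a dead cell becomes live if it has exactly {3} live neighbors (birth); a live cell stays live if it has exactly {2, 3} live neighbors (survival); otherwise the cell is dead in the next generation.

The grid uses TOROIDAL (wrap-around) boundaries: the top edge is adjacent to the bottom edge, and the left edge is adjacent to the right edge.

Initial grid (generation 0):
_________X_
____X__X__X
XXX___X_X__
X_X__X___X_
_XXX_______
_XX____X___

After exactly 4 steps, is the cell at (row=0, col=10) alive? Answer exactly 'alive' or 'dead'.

Answer: alive

Derivation:
Simulating step by step:
Generation 0 (given above): 19 live cells
Generation 1: 21 live cells
________X__
XX_____XXXX
X_XX_XXXXX_
X_________X
X__X_______
_X_X_______
Generation 2: 23 live cells
_XX____XX_X
XXX________
__X___X____
X_XXX_XXXX_
XXX_______X
__X________
Generation 3: 23 live cells
___X_______
X__X___X___
X____XX_X_X
X____XXXXX_
X______XXXX
___X_____XX
Generation 4: 17 live cells
__XXX_____X
X___X_XX__X
XX__XX_____
_X___X_____
X__________
X__________

Cell (0,10) at generation 4: 1 -> alive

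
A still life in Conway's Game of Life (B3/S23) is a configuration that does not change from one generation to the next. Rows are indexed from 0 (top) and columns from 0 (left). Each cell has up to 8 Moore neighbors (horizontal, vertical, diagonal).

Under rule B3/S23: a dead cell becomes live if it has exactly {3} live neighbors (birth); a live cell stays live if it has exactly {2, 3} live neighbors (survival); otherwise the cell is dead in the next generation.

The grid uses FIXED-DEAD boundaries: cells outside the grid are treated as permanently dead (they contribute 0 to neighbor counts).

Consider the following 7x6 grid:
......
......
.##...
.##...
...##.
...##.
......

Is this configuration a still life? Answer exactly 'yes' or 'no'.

Compute generation 1 and compare to generation 0 (given above):
Generation 1:
......
......
.##...
.#....
....#.
...##.
......
Cell (3,2) differs: gen0=1 vs gen1=0 -> NOT a still life.

Answer: no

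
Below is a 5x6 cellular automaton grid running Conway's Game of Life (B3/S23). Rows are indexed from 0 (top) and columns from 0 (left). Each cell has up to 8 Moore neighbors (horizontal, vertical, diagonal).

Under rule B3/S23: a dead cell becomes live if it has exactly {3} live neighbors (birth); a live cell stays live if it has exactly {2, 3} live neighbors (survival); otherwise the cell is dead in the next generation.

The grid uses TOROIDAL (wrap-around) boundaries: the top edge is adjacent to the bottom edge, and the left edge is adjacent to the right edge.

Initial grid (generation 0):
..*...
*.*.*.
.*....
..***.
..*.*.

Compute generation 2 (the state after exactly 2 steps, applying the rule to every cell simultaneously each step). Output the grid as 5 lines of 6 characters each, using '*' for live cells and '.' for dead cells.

Simulating step by step:
Generation 0 (given above): 10 live cells
Generation 1: 13 live cells
..*..*
..**..
.*..**
.**.*.
.**.*.
Generation 2: 14 live cells
(generation 2 grid is the final answer)

Answer: ....*.
****.*
**..**
....*.
*...**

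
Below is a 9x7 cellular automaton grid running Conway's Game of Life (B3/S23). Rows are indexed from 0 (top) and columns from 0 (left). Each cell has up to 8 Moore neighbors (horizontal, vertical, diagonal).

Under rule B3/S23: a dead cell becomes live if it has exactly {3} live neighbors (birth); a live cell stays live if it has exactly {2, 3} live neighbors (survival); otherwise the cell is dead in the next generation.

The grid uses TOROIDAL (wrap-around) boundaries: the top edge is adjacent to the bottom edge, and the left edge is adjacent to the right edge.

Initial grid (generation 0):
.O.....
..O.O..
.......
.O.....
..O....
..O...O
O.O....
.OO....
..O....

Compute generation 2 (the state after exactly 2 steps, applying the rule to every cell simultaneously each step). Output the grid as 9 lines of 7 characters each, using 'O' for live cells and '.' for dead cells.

Answer: .OOO...
..O....
.......
.......
.OOO...
.......
....O..
.......
.......

Derivation:
Simulating step by step:
Generation 0 (given above): 12 live cells
Generation 1: 13 live cells
.OOO...
.......
.......
.......
.OO....
..OO...
O.OO...
..OO...
..O....
Generation 2: 8 live cells
(generation 2 grid is the final answer)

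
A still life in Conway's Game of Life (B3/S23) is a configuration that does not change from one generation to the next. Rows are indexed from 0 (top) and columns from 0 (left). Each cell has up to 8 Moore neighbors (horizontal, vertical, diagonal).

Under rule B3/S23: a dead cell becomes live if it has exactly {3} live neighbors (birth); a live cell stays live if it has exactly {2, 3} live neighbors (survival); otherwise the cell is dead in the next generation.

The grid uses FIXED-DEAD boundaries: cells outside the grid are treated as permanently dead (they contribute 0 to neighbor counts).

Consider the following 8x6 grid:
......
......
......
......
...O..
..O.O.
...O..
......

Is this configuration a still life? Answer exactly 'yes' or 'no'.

Answer: yes

Derivation:
Compute generation 1 and compare to generation 0 (given above):
Generation 1:
......
......
......
......
...O..
..O.O.
...O..
......
The grids are IDENTICAL -> still life.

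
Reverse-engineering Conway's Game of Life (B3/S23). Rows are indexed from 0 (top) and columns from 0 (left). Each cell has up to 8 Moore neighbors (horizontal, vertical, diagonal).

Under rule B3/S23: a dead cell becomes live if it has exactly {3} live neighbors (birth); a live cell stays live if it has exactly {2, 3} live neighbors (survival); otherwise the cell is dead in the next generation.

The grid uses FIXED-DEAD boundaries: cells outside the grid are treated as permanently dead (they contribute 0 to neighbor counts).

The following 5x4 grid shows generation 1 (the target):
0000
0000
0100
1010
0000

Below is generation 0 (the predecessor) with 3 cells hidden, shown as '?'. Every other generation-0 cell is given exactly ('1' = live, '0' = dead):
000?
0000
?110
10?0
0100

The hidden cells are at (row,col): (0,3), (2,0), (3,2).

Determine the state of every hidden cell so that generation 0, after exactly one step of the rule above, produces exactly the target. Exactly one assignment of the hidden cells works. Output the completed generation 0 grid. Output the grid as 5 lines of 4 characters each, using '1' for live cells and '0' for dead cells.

Hidden generation-0 cells (in order): (0,3), (2,0), (3,2).
A hidden cell only influences target cells in its own 3x3 neighborhood. Try each of the 2^3 = 8 assignments, step the completed generation 0 forward once under B3/S23, and compare with the target:
  (0,3)=0 (2,0)=0 (3,2)=0 -> step reproduces the target at every cell -> ACCEPT
  (0,3)=0 (2,0)=0 (3,2)=1 -> step gives (2,2)='1' but target has '0' -> reject
  (0,3)=0 (2,0)=1 (3,2)=0 -> step gives (1,1)='1' but target has '0' -> reject
  (0,3)=0 (2,0)=1 (3,2)=1 -> step gives (1,1)='1' but target has '0' -> reject
  (0,3)=1 (2,0)=0 (3,2)=0 -> step gives (1,2)='1' but target has '0' -> reject
  (0,3)=1 (2,0)=0 (3,2)=1 -> step gives (1,2)='1' but target has '0' -> reject
  (0,3)=1 (2,0)=1 (3,2)=0 -> step gives (1,1)='1' but target has '0' -> reject
  (0,3)=1 (2,0)=1 (3,2)=1 -> step gives (1,1)='1' but target has '0' -> reject
Unique solution: (0,3)=dead, (2,0)=dead, (3,2)=dead.
Check: live-neighbor counts of every cell in the completed generation 0:
0000
1221
2211
2431
2110
Applying B3/S23 to generation 0 with these counts gives:
0000
0000
0100
1010
0000
which matches the target exactly.

Answer: 0000
0000
0110
1000
0100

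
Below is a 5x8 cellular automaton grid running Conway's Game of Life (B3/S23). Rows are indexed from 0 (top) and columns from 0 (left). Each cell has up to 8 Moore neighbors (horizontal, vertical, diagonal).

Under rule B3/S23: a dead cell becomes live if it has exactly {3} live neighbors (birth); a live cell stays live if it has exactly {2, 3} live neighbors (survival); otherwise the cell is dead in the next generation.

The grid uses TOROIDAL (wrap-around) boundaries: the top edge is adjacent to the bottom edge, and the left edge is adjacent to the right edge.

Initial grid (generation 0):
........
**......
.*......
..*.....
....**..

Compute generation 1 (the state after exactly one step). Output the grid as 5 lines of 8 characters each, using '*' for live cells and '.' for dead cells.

Simulating step by step:
Generation 0 (given above): 6 live cells
Generation 1: 5 live cells
(generation 1 grid is the final answer)

Answer: ........
**......
***.....
........
........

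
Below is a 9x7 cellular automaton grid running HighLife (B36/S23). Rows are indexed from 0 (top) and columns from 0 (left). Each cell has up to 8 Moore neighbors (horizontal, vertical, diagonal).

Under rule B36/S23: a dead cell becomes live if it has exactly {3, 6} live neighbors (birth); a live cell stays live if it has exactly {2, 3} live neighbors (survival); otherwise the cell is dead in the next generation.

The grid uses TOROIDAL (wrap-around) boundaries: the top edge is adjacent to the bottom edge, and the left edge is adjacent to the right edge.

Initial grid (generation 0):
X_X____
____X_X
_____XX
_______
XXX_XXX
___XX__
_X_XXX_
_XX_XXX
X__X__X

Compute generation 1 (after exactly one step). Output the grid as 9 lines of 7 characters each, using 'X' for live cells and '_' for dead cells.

Simulating step by step:
Generation 0 (given above): 26 live cells
Generation 1: 23 live cells
(generation 1 grid is the final answer)

Answer: XX_X_X_
X_____X
_____XX
_X__X__
XXX_XXX
_____X_
XX____X
_X_____
___XX__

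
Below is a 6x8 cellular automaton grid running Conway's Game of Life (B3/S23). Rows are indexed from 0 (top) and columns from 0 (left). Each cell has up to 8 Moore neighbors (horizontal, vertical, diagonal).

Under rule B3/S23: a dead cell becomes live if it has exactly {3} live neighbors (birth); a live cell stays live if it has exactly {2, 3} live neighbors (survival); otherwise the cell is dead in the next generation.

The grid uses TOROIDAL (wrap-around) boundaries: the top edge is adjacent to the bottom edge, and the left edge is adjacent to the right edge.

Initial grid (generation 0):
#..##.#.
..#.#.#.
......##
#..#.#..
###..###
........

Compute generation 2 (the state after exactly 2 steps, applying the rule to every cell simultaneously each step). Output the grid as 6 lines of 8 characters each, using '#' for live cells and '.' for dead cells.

Answer: ..#.....
......#.
......##
..#.....
#.....##
........

Derivation:
Simulating step by step:
Generation 0 (given above): 18 live cells
Generation 1: 22 live cells
...##..#
....#.#.
...##.##
..#.##..
###.####
..###...
Generation 2: 8 live cells
(generation 2 grid is the final answer)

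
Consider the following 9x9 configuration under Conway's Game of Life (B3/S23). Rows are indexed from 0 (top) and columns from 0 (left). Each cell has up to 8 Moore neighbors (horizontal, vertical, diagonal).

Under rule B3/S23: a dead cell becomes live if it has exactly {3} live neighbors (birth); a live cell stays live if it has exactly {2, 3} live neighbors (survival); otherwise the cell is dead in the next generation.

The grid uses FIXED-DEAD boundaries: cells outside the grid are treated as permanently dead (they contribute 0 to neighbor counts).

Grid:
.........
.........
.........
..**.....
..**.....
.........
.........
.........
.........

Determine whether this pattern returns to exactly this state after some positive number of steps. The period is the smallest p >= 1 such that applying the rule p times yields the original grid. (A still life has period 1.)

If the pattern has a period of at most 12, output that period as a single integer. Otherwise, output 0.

Answer: 1

Derivation:
Simulating and comparing each generation to the original:
Gen 0 (original, given above): 4 live cells
Gen 1: 4 live cells, MATCHES original -> period = 1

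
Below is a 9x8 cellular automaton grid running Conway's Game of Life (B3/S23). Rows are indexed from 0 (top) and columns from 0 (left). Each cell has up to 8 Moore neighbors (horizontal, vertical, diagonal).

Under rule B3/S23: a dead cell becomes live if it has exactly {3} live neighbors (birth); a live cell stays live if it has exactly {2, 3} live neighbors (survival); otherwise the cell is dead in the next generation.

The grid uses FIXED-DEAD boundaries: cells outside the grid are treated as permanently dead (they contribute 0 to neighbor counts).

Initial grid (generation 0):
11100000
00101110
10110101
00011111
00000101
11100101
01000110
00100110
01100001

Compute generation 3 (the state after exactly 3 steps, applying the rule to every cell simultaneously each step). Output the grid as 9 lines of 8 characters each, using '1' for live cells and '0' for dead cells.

Answer: 01110010
10000001
01011001
01000101
00000101
10011101
00100001
00001101
01110010

Derivation:
Simulating step by step:
Generation 0 (given above): 33 live cells
Generation 1: 33 live cells
01110100
10001110
01100001
00110001
01110001
11101101
10001001
00100101
01100010
Generation 2: 33 live cells
01110110
10001110
01101101
00000011
10000001
10001101
10101001
00110101
01100010
Generation 3: 29 live cells
(generation 3 grid is the final answer)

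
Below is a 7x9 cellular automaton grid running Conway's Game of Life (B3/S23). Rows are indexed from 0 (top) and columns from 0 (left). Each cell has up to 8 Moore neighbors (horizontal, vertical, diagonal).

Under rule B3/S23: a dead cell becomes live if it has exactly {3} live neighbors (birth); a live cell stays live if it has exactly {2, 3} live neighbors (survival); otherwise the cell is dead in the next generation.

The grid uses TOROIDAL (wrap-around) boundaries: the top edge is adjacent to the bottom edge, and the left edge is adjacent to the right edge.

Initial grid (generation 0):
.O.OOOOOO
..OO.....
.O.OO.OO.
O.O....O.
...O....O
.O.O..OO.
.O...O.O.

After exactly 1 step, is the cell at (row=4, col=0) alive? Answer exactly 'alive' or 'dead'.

Simulating step by step:
Generation 0 (given above): 26 live cells
Generation 1: 32 live cells
OO.O.O.OO
OO......O
.O..O.OOO
OOO.O.OO.
OO.O..O.O
O...O.OOO
.O.O.....

Cell (4,0) at generation 1: 1 -> alive

Answer: alive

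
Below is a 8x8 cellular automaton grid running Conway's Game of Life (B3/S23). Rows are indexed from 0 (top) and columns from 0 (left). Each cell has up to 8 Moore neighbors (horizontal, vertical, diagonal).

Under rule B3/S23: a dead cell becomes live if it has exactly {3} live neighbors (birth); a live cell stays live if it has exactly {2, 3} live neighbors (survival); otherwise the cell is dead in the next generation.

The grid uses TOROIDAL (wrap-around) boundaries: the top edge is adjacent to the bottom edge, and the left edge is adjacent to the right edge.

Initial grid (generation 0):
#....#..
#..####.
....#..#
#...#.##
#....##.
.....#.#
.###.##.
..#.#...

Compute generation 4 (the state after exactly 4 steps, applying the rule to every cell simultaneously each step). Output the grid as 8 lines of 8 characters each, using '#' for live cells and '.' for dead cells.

Answer: #.#.###.
#.##..#.
.......#
.....##.
....###.
...#.##.
..###..#
..#.##.#

Derivation:
Simulating step by step:
Generation 0 (given above): 25 live cells
Generation 1: 22 live cells
.#....##
#..#..#.
........
#...#...
#...#...
###....#
.###.##.
..#.#.#.
Generation 2: 18 live cells
####..#.
#.....#.
.......#
........
...#....
....####
....###.
#...#...
Generation 3: 18 live cells
#.##.#..
#.#...#.
.......#
........
....###.
...#...#
...#....
#.#.#.#.
Generation 4: 26 live cells
(generation 4 grid is the final answer)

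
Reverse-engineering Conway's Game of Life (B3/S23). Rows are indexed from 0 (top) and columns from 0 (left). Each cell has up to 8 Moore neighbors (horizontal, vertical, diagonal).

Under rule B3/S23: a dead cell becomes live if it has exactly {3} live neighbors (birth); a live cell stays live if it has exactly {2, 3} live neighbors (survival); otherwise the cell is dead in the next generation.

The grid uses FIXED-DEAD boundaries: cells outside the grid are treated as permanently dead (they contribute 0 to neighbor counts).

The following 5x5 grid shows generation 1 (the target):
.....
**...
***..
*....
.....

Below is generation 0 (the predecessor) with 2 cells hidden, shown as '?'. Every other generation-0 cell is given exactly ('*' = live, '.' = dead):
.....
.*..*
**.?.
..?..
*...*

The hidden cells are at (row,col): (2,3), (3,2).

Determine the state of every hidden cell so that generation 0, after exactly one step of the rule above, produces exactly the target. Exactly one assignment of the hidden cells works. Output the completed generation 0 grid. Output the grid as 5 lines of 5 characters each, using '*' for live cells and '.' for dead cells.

Hidden generation-0 cells (in order): (2,3), (3,2).
A hidden cell only influences target cells in its own 3x3 neighborhood. Try each of the 2^2 = 4 assignments, step the completed generation 0 forward once under B3/S23, and compare with the target:
  (2,3)=. (3,2)=. -> step gives (2,2)='.' but target has '*' -> reject
  (2,3)=. (3,2)=* -> step reproduces the target at every cell -> ACCEPT
  (2,3)=* (3,2)=. -> step gives (1,2)='*' but target has '.' -> reject
  (2,3)=* (3,2)=* -> step gives (1,2)='*' but target has '.' -> reject
Unique solution: (2,3)=dead, (3,2)=live.
Check: live-neighbor counts of every cell in the completed generation 0:
11111
32210
23321
34121
02120
Applying B3/S23 to generation 0 with these counts gives:
.....
**...
***..
*....
.....
which matches the target exactly.

Answer: .....
.*..*
**...
..*..
*...*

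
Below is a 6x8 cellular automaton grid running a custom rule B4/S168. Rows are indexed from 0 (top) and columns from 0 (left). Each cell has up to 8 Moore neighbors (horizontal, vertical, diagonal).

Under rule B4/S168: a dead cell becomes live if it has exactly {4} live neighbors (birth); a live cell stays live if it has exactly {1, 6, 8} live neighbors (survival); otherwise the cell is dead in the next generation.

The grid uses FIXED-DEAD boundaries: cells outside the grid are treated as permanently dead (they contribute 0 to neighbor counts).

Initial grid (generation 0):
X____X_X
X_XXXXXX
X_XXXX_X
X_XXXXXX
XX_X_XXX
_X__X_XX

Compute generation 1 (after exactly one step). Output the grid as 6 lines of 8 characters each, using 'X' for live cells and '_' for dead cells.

Answer: X___X___
____X_X_
___XX___
___X_X__
_____X__
_____X__

Derivation:
Simulating step by step:
Generation 0 (given above): 33 live cells
Generation 1: 10 live cells
(generation 1 grid is the final answer)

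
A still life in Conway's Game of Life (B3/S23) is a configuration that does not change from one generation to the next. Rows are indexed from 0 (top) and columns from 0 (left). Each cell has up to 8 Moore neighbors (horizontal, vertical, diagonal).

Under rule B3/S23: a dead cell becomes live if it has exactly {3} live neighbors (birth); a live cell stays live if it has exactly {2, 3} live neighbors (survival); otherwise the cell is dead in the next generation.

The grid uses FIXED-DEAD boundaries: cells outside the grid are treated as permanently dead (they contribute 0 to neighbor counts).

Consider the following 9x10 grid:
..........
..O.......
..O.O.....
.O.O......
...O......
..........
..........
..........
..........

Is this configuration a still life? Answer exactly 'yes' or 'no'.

Answer: no

Derivation:
Compute generation 1 and compare to generation 0 (given above):
Generation 1:
..........
...O......
.OO.......
...OO.....
..O.......
..........
..........
..........
..........
Cell (1,2) differs: gen0=1 vs gen1=0 -> NOT a still life.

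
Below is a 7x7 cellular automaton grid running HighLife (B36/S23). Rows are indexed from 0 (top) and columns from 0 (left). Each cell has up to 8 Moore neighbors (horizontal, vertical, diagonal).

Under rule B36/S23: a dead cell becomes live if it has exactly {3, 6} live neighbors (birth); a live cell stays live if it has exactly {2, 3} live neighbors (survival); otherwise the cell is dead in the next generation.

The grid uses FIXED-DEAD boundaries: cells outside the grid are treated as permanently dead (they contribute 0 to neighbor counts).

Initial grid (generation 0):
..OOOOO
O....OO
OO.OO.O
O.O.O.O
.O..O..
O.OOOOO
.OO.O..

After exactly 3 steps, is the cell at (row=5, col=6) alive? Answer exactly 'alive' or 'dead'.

Simulating step by step:
Generation 0 (given above): 28 live cells
Generation 1: 22 live cells
...OO.O
O...O..
O.OOOOO
O.O.O..
O..O.OO
O......
.OO.O..
Generation 2: 24 live cells
...OOO.
.OOO.OO
O.O....
O.OO.O.
O..OOO.
O.OOOO.
.O.....
Generation 3: 22 live cells
...O.OO
.O...OO
OO...OO
O.O..O.
O.....O
O.O..O.
.OOOO..

Cell (5,6) at generation 3: 0 -> dead

Answer: dead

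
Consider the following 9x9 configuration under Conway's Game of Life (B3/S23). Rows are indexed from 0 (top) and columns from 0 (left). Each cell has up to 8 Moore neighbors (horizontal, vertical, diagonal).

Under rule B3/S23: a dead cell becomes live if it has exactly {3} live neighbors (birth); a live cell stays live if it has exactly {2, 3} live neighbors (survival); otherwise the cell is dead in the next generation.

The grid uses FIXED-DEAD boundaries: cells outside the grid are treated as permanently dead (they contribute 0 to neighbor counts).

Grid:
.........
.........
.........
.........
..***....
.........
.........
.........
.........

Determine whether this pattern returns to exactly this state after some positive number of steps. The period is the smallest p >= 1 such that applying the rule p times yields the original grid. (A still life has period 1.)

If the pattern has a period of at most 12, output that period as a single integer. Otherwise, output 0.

Simulating and comparing each generation to the original:
Gen 0 (original, given above): 3 live cells
Gen 1: 3 live cells, differs from original
Gen 2: 3 live cells, MATCHES original -> period = 2

Answer: 2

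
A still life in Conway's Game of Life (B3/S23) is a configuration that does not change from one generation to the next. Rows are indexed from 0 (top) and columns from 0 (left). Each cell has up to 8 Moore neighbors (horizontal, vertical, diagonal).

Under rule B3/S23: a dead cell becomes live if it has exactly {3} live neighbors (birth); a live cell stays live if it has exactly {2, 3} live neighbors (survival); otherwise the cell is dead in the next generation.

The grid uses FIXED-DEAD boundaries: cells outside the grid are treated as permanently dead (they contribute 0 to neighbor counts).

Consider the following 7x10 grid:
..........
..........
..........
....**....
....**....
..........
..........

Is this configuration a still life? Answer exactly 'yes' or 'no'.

Answer: yes

Derivation:
Compute generation 1 and compare to generation 0 (given above):
Generation 1:
..........
..........
..........
....**....
....**....
..........
..........
The grids are IDENTICAL -> still life.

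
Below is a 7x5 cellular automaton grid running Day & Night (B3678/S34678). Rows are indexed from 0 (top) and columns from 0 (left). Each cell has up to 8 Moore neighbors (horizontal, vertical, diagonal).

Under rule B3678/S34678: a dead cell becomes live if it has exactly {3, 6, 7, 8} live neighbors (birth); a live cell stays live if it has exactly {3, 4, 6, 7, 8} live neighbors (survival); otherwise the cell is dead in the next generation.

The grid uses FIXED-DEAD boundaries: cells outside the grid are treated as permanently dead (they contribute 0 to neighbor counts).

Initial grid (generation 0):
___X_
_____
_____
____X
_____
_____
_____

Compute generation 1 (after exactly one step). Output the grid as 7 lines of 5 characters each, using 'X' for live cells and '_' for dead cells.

Simulating step by step:
Generation 0 (given above): 2 live cells
Generation 1: 0 live cells
(generation 1 grid is the final answer)

Answer: _____
_____
_____
_____
_____
_____
_____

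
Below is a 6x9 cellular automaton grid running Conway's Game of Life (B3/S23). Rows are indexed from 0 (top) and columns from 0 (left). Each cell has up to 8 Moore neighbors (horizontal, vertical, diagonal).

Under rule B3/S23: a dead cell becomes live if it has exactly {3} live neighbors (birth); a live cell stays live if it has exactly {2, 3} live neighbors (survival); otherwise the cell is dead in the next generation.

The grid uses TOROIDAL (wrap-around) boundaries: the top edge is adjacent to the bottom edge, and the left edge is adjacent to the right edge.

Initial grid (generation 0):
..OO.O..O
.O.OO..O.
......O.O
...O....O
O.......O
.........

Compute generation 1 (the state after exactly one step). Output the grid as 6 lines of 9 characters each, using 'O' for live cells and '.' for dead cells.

Answer: ..OO.....
O..OOOOOO
O.OOO...O
........O
O.......O
O.......O

Derivation:
Simulating step by step:
Generation 0 (given above): 14 live cells
Generation 1: 19 live cells
(generation 1 grid is the final answer)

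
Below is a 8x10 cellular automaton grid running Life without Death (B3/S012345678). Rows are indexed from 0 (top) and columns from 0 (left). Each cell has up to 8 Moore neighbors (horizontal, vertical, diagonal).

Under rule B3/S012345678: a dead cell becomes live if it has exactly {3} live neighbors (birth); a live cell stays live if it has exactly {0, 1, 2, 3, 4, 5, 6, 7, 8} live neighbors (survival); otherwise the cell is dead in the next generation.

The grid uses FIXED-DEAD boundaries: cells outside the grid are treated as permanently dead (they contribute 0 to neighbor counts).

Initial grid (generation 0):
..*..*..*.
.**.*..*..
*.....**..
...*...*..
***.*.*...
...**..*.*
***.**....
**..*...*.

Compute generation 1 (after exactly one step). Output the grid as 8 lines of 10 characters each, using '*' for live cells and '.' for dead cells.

Simulating step by step:
Generation 0 (given above): 30 live cells
Generation 1: 50 live cells
(generation 1 grid is the final answer)

Answer: .***.*..*.
.*****.**.
****..***.
*.**.*.*..
***.*****.
...**.**.*
***.**..*.
******..*.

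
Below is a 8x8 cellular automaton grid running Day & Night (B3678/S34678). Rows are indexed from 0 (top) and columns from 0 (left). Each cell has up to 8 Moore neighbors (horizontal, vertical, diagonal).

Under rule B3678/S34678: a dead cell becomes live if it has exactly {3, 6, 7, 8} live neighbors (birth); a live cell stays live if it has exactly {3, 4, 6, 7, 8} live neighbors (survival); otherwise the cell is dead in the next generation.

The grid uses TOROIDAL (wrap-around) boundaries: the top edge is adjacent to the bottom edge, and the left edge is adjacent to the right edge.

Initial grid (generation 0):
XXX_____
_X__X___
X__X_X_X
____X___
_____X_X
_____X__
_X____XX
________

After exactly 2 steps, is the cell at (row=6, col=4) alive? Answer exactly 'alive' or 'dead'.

Simulating step by step:
Generation 0 (given above): 16 live cells
Generation 1: 14 live cells
_X______
_X_X___X
________
X___XX_X
____X_X_
X______X
________
__X____X
Generation 2: 10 live cells
________
X_X_____
____X_XX
_____XX_
______X_
________
X______X
________

Cell (6,4) at generation 2: 0 -> dead

Answer: dead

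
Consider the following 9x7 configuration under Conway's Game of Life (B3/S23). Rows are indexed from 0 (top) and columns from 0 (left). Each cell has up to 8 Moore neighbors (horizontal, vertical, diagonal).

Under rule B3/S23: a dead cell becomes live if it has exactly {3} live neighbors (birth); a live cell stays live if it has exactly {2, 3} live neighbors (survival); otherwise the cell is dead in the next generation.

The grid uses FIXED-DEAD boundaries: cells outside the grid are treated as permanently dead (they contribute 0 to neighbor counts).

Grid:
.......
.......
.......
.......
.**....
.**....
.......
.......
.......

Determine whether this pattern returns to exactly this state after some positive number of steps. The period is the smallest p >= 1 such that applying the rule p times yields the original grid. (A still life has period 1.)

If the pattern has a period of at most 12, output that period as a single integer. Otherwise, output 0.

Simulating and comparing each generation to the original:
Gen 0 (original, given above): 4 live cells
Gen 1: 4 live cells, MATCHES original -> period = 1

Answer: 1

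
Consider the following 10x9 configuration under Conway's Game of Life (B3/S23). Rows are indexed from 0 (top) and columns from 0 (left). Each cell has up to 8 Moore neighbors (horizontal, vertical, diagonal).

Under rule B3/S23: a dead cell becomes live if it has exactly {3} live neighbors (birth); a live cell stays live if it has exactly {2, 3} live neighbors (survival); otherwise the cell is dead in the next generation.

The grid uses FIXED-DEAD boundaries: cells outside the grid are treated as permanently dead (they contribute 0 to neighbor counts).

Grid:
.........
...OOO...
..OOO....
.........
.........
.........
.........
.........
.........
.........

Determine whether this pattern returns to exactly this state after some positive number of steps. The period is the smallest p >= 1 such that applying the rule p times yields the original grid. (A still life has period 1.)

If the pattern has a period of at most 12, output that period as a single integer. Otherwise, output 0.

Answer: 2

Derivation:
Simulating and comparing each generation to the original:
Gen 0 (original, given above): 6 live cells
Gen 1: 6 live cells, differs from original
Gen 2: 6 live cells, MATCHES original -> period = 2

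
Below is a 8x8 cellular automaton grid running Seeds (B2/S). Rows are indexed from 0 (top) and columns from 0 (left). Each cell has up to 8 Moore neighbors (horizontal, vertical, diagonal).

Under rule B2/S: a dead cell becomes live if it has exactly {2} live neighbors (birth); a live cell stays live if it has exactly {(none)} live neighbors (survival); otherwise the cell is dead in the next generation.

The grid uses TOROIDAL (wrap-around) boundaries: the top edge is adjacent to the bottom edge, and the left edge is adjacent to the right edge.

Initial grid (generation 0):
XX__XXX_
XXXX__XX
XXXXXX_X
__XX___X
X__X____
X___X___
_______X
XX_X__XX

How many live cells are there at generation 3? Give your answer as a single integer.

Simulating step by step:
Generation 0 (given above): 31 live cells
Generation 1: 7 live cells
________
________
________
_____X__
________
_X_X____
__XXXX__
________
Generation 2: 6 live cells
________
________
________
________
__X_X___
_____X__
_X______
__X__X__
Generation 3: 12 live cells
________
________
________
___X____
___X_X__
_XXXX___
__X_XXX_
_X______
Population at generation 3: 12

Answer: 12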